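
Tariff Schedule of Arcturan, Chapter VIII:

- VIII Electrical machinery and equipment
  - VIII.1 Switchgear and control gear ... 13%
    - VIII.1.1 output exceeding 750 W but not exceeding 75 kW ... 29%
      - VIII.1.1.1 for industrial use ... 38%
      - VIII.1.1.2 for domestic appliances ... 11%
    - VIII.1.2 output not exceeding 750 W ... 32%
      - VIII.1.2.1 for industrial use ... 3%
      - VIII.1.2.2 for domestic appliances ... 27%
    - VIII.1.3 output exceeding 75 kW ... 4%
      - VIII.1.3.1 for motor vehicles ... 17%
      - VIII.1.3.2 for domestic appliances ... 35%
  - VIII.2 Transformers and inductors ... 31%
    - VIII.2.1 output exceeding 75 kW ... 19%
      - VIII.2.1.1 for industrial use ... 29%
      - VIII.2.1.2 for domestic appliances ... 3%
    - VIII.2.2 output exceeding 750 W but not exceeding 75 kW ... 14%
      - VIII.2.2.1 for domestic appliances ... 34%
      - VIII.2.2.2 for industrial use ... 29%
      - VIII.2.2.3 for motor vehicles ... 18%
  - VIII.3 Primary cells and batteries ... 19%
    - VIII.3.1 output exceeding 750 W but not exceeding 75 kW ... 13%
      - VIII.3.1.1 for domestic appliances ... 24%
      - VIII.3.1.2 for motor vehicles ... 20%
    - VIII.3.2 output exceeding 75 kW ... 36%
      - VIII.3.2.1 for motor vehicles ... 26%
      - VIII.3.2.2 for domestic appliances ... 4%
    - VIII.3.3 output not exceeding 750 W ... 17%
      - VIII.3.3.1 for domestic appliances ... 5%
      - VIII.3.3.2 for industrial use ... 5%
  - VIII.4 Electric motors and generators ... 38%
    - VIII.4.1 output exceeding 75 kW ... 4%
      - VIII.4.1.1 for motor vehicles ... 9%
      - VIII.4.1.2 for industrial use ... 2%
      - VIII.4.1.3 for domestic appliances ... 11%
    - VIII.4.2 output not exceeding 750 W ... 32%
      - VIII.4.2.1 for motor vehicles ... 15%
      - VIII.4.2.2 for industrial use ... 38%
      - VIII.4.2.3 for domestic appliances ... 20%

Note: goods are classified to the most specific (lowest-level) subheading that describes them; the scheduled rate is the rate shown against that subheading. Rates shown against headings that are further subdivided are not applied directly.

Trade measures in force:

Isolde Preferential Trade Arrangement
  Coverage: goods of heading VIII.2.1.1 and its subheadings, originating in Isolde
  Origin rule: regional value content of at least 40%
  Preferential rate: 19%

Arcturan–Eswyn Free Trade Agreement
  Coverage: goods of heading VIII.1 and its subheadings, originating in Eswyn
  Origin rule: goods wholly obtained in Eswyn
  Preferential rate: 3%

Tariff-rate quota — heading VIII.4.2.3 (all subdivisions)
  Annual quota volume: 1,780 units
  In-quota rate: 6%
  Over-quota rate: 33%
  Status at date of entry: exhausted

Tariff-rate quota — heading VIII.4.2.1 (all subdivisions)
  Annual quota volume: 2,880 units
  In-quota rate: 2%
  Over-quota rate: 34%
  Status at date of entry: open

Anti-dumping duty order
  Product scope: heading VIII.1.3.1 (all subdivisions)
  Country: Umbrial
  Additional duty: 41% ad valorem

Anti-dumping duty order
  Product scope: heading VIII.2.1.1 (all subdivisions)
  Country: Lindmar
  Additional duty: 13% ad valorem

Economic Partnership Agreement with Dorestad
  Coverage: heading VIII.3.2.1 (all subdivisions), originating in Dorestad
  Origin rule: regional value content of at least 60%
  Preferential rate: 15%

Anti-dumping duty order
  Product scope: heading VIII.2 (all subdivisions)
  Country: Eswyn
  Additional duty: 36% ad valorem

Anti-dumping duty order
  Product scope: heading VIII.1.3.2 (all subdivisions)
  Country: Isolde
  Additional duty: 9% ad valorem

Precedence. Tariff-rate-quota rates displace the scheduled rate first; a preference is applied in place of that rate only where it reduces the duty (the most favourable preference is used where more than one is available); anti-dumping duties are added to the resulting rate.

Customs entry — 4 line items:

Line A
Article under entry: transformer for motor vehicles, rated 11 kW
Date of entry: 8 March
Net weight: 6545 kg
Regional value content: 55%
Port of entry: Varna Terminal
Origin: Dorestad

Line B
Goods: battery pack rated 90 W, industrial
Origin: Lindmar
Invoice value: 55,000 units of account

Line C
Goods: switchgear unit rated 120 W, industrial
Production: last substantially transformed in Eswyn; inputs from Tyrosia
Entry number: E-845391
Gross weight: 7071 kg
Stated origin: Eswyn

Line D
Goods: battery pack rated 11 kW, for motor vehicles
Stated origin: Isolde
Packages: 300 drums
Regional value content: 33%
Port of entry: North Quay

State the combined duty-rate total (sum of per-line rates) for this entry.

Line A: transformer → VIII.2; rated 11 kW → VIII.2.2; for motor vehicles → VIII.2.2.3. Scheduled 18%. Dorestad agreement on VIII.3.2.1: VIII.2.2.3 not covered. → 18%.
Line B: battery pack → VIII.3; rated 90 W → VIII.3.3; industrial → VIII.3.3.2. Scheduled 5%. No special measure applies. → 5%.
Line C: switchgear unit → VIII.1; rated 120 W → VIII.1.2; industrial → VIII.1.2.1. Scheduled 3%. Eswyn agreement on VIII.1: not wholly obtained. → 3%.
Line D: battery pack → VIII.3; rated 11 kW → VIII.3.1; for motor vehicles → VIII.3.1.2. Scheduled 20%. Isolde agreement on VIII.2.1.1: VIII.3.1.2 not covered. → 20%.
Sum: 18% + 5% + 3% + 20% = 46%.

46%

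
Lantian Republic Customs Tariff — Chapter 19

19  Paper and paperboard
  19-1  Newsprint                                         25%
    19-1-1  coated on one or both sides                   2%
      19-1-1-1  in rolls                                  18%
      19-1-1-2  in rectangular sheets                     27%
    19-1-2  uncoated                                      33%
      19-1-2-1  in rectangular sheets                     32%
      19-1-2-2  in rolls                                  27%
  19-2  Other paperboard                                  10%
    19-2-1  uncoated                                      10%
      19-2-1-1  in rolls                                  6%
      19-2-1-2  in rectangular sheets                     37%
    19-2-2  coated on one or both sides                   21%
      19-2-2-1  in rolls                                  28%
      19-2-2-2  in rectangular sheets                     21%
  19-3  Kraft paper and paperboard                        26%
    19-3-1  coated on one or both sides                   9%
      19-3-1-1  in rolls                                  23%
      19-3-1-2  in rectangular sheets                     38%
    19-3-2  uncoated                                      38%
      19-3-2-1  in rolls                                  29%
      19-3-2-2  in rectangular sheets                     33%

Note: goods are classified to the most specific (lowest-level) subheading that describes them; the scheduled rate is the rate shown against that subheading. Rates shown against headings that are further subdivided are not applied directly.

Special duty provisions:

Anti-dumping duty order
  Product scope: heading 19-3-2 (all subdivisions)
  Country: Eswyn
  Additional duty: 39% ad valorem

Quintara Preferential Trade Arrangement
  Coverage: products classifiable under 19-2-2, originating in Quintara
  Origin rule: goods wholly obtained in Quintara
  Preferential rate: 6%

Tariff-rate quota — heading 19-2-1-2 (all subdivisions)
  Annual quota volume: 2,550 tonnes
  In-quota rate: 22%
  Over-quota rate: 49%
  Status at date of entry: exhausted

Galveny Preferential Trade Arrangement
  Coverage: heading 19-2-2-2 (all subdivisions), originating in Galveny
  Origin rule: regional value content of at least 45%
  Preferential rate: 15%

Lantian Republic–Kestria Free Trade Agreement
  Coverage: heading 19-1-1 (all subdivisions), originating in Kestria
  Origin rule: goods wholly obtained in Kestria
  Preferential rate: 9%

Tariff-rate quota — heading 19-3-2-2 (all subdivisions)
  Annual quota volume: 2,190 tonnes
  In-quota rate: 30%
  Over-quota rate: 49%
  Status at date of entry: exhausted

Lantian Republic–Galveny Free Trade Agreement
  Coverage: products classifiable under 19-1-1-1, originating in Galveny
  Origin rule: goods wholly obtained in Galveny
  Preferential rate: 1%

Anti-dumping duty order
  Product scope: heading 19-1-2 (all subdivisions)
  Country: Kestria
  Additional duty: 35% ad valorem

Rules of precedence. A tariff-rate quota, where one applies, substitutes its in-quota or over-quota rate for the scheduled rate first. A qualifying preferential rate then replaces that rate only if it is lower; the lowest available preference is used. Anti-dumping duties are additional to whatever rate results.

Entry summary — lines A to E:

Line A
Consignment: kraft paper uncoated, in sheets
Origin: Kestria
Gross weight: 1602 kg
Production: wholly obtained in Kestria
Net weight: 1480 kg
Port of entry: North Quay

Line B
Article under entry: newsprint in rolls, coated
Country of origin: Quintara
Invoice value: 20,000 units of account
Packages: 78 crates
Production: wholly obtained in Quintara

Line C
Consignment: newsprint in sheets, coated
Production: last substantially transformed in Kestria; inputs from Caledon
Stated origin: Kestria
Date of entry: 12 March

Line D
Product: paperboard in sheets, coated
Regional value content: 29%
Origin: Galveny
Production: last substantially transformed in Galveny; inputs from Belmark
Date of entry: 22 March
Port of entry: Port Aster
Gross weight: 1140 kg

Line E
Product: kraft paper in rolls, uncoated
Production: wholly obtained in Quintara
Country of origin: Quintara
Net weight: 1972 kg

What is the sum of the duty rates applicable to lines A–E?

144%

Line A: kraft paper → 19-3; uncoated → 19-3-2; in sheets → 19-3-2-2. Scheduled 33%. quota on 19-3-2-2 exhausted → over-quota 49%; Kestria agreement on 19-1-1: 19-3-2-2 not covered. → 49%.
Line B: newsprint → 19-1; coated → 19-1-1; in rolls → 19-1-1-1. Scheduled 18%. Quintara agreement on 19-2-2: 19-1-1-1 not covered. → 18%.
Line C: newsprint → 19-1; coated → 19-1-1; in sheets → 19-1-1-2. Scheduled 27%. Kestria agreement on 19-1-1: not wholly obtained. → 27%.
Line D: paperboard → 19-2; coated → 19-2-2; in sheets → 19-2-2-2. Scheduled 21%. Galveny agreement on 19-2-2-2: RVC < 45%; Galveny agreement on 19-1-1-1: 19-2-2-2 not covered. → 21%.
Line E: kraft paper → 19-3; uncoated → 19-3-2; in rolls → 19-3-2-1. Scheduled 29%. Quintara agreement on 19-2-2: 19-3-2-1 not covered. → 29%.
Sum: 49% + 18% + 27% + 21% + 29% = 144%.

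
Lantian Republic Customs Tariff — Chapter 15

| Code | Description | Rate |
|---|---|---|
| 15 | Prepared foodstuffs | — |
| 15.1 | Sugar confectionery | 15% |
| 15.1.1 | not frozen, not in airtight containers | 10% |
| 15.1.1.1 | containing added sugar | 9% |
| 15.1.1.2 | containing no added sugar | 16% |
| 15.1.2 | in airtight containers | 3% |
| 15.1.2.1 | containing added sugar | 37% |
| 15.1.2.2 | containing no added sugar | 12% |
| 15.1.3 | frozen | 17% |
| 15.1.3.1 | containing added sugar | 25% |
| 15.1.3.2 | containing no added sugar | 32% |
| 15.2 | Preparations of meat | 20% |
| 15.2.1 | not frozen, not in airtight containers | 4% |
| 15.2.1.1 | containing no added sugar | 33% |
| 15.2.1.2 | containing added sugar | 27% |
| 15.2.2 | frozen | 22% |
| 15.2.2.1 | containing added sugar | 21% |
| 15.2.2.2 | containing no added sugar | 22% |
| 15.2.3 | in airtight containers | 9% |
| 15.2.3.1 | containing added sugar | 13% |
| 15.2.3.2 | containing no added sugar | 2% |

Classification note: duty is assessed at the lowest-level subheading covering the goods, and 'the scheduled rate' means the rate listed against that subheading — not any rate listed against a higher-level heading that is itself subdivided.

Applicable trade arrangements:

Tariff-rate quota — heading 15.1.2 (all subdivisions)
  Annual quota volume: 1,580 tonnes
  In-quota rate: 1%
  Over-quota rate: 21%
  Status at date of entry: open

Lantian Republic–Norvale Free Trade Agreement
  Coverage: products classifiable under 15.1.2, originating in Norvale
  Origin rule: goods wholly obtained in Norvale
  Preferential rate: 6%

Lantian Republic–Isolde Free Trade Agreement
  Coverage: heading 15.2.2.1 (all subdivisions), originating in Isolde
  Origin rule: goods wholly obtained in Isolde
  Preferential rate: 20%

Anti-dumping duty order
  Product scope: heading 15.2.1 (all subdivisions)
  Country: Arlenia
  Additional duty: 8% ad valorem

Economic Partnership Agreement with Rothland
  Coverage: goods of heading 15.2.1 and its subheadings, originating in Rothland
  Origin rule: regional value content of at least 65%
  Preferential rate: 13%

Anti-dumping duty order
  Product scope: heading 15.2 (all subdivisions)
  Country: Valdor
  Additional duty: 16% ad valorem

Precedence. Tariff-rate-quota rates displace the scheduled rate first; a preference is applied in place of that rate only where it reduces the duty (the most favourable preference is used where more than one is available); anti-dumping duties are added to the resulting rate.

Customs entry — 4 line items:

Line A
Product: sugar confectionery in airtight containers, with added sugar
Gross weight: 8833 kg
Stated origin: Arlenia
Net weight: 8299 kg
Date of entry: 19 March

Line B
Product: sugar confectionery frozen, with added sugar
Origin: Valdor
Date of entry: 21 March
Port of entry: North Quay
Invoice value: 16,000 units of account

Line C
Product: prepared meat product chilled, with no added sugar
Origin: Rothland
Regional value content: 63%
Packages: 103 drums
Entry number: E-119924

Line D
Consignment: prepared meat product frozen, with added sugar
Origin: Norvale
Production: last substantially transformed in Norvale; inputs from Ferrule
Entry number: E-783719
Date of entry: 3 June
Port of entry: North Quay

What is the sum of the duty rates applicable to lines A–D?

Line A: sugar confectionery → 15.1; in airtight containers → 15.1.2; with added sugar → 15.1.2.1. Scheduled 37%. quota on 15.1.2 open → in-quota 1%. → 1%.
Line B: sugar confectionery → 15.1; frozen → 15.1.3; with added sugar → 15.1.3.1. Scheduled 25%. No special measure applies. → 25%.
Line C: prepared meat product → 15.2; chilled → 15.2.1; with no added sugar → 15.2.1.1. Scheduled 33%. Rothland agreement on 15.2.1: RVC < 65%. → 33%.
Line D: prepared meat product → 15.2; frozen → 15.2.2; with added sugar → 15.2.2.1. Scheduled 21%. Norvale agreement on 15.1.2: 15.2.2.1 not covered. → 21%.
Sum: 1% + 25% + 33% + 21% = 80%.

80%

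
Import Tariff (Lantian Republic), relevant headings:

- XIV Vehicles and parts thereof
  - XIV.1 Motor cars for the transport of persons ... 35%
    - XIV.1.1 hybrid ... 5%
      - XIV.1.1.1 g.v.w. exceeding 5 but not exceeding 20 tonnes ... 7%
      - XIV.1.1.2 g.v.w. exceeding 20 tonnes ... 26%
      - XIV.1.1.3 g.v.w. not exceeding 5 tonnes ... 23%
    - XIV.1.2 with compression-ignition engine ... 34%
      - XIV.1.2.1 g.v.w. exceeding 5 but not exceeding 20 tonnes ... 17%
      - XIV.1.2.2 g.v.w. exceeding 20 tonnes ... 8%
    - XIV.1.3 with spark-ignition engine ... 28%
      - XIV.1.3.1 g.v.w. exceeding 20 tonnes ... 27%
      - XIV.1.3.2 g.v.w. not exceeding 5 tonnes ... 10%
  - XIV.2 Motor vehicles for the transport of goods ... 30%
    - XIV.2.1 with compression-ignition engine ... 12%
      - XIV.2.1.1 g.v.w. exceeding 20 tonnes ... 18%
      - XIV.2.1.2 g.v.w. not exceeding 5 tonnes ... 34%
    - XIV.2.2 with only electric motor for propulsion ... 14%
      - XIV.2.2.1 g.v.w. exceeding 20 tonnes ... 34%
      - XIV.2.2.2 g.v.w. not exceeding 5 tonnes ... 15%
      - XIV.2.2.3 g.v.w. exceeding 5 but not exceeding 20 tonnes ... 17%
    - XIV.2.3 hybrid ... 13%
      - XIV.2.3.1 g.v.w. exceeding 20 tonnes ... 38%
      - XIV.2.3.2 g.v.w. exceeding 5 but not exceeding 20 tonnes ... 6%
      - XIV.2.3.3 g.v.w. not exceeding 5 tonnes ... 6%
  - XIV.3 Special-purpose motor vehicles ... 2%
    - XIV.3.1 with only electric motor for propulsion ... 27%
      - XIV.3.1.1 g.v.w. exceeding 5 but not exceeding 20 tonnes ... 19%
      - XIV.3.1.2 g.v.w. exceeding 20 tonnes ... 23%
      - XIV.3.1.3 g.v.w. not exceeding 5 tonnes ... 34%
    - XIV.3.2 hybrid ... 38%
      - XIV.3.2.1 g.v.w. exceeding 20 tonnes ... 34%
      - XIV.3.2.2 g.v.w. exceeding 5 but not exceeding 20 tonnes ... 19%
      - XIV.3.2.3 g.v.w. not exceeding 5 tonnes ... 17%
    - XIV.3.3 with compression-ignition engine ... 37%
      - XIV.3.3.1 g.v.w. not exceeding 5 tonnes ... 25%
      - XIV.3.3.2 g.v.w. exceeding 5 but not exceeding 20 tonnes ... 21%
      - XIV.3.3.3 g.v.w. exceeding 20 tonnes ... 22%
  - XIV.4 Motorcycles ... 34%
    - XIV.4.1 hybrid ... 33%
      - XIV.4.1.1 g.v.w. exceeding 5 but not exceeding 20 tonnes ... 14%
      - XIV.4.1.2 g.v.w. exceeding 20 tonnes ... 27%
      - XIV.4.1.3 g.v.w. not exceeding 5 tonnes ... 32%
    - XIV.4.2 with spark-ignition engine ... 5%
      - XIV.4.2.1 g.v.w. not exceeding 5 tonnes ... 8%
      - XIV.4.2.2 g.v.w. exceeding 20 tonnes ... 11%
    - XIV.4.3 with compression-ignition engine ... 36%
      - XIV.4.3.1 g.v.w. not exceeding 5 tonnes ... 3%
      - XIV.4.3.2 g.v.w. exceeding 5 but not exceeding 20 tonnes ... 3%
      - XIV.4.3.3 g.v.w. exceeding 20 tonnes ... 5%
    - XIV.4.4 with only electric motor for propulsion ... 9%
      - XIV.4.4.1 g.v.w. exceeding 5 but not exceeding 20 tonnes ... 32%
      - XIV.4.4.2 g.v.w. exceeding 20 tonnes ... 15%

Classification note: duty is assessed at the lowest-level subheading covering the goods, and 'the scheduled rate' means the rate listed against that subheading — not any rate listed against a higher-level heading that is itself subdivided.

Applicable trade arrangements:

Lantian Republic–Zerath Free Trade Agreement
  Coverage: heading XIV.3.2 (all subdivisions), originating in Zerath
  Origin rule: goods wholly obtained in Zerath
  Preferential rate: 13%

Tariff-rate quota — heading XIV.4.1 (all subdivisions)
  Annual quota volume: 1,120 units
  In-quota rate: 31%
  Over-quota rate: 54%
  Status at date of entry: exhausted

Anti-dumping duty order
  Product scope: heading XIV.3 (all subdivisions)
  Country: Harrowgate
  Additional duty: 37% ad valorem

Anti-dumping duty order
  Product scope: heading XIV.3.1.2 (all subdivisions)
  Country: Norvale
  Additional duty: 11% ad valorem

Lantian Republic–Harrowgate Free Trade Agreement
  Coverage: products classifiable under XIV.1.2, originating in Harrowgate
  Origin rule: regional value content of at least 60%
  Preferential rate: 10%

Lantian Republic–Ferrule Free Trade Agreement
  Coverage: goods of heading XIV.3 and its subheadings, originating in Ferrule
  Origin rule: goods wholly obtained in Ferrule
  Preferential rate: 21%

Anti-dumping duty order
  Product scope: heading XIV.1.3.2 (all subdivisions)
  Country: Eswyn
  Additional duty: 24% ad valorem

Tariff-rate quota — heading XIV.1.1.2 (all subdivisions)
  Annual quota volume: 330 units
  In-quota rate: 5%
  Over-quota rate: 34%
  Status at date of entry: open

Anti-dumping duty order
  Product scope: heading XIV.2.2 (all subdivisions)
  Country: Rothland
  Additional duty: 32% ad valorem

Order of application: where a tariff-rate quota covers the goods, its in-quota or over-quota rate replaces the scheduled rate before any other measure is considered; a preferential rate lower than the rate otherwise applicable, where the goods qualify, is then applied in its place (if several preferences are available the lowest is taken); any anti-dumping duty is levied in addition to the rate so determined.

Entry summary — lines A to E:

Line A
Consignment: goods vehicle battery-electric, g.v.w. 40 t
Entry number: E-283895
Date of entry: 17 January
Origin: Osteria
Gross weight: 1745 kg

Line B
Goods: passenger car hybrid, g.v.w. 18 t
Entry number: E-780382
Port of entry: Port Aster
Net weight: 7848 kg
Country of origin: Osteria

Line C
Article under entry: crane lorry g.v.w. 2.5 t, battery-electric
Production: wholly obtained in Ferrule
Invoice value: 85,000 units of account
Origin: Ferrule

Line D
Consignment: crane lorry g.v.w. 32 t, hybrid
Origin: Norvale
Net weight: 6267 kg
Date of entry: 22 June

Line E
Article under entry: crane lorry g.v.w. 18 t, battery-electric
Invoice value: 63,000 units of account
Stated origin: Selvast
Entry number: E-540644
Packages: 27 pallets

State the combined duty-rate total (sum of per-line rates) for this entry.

115%

Line A: goods vehicle → XIV.2; battery-electric → XIV.2.2; g.v.w. 40 t → XIV.2.2.1. Scheduled 34%. No special measure applies. → 34%.
Line B: passenger car → XIV.1; hybrid → XIV.1.1; g.v.w. 18 t → XIV.1.1.1. Scheduled 7%. No special measure applies. → 7%.
Line C: crane lorry → XIV.3; battery-electric → XIV.3.1; g.v.w. 2.5 t → XIV.3.1.3. Scheduled 34%. Ferrule agreement on XIV.3: wholly obtained → 21% available; preferential 21%. → 21%.
Line D: crane lorry → XIV.3; hybrid → XIV.3.2; g.v.w. 32 t → XIV.3.2.1. Scheduled 34%. No special measure applies. → 34%.
Line E: crane lorry → XIV.3; battery-electric → XIV.3.1; g.v.w. 18 t → XIV.3.1.1. Scheduled 19%. No special measure applies. → 19%.
Sum: 34% + 7% + 21% + 34% + 19% = 115%.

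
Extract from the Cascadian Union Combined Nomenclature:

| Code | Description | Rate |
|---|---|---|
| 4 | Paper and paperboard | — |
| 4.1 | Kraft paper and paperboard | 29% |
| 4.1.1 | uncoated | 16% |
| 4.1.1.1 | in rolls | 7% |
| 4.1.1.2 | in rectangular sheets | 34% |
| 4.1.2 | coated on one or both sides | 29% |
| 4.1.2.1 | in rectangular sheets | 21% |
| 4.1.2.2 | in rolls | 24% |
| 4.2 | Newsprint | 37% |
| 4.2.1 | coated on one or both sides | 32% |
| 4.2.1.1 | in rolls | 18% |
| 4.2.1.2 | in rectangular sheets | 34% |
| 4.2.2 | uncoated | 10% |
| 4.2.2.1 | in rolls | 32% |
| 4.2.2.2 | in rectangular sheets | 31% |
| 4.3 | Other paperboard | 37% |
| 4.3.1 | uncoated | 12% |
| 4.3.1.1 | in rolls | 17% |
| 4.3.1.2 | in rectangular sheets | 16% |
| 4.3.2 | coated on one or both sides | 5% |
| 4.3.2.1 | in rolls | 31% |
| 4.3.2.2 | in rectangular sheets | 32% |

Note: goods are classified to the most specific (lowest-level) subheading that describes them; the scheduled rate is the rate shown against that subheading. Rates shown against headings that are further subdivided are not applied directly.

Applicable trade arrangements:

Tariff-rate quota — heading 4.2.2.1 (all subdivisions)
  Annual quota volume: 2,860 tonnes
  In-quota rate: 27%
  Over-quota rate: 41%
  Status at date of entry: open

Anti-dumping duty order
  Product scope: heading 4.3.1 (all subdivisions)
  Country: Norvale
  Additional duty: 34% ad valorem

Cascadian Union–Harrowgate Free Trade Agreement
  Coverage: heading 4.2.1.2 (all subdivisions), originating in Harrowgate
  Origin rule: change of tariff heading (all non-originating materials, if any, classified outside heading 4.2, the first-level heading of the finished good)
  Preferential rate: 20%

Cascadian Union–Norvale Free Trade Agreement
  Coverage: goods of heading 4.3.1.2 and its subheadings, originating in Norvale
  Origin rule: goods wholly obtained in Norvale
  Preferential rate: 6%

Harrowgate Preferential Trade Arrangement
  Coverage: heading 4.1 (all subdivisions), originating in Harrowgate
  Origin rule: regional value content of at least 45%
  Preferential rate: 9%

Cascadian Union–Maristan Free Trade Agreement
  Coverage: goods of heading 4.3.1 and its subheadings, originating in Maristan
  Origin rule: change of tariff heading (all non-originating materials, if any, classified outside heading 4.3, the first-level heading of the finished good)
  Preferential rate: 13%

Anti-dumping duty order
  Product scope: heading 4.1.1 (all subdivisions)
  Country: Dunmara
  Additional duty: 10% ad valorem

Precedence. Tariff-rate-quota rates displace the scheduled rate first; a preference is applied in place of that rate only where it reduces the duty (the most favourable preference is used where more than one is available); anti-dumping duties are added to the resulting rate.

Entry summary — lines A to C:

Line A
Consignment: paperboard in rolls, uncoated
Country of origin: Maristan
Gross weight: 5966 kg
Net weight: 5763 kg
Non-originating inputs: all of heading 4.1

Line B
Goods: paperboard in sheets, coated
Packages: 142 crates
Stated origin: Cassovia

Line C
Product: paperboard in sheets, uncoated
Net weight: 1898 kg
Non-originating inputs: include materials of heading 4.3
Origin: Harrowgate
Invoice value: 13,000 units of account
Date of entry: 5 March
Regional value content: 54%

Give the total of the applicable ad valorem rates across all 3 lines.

61%

Line A: paperboard → 4.3; uncoated → 4.3.1; in rolls → 4.3.1.1. Scheduled 17%. Maristan agreement on 4.3.1: CTH met → 13% available; preferential 13%. → 13%.
Line B: paperboard → 4.3; coated → 4.3.2; in sheets → 4.3.2.2. Scheduled 32%. No special measure applies. → 32%.
Line C: paperboard → 4.3; uncoated → 4.3.1; in sheets → 4.3.1.2. Scheduled 16%. Harrowgate agreement on 4.2.1.2: 4.3.1.2 not covered; Harrowgate agreement on 4.1: 4.3.1.2 not covered. → 16%.
Sum: 13% + 32% + 16% = 61%.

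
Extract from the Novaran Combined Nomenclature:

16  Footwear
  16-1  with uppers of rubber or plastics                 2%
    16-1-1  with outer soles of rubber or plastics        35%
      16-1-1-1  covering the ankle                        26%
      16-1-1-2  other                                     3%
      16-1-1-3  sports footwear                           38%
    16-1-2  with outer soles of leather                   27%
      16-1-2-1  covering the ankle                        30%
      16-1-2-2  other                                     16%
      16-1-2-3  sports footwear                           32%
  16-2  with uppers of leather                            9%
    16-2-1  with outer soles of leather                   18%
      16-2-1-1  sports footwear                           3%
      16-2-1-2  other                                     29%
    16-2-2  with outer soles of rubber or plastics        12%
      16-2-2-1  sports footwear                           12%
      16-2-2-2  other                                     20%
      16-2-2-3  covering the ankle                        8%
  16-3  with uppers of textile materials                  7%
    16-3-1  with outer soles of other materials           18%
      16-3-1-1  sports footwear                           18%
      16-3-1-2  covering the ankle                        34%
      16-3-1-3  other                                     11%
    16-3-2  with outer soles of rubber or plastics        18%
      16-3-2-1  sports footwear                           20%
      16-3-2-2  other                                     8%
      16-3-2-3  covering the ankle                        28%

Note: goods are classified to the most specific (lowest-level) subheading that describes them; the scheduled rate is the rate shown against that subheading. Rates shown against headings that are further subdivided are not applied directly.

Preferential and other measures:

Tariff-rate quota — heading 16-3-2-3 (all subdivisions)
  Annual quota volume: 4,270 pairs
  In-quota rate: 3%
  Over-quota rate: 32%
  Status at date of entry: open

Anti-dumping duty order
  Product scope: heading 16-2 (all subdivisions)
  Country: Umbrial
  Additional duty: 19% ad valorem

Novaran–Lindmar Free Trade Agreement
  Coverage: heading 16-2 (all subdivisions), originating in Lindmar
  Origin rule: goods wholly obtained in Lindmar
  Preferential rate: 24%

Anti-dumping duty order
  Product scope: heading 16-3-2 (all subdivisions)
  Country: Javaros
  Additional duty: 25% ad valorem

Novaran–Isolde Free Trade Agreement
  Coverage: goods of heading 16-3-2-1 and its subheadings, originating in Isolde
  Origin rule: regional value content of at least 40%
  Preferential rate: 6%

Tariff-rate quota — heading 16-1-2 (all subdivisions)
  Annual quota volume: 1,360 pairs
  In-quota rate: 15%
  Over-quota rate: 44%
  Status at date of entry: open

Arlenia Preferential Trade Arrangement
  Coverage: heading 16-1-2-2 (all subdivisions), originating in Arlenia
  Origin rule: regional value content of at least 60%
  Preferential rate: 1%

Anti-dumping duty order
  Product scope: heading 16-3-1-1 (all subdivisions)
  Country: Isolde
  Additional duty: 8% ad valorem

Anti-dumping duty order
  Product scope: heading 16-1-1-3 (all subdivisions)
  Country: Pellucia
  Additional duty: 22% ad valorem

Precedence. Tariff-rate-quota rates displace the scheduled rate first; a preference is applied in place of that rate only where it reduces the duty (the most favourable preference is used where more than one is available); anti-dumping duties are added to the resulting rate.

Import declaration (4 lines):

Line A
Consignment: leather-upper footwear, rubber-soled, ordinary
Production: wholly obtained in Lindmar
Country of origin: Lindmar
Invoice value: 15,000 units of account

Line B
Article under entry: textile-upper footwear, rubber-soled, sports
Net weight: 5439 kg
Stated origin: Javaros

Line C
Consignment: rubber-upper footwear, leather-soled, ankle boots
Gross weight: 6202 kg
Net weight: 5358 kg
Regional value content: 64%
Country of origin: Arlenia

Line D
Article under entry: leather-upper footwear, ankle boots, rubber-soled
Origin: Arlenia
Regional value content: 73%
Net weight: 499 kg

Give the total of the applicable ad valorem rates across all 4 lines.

Line A: leather-upper → 16-2; rubber-soled → 16-2-2; ordinary → 16-2-2-2. Scheduled 20%. Lindmar agreement on 16-2: wholly obtained → 24% available; preference 24% not lower than 20% → no reduction. → 20%.
Line B: textile-upper → 16-3; rubber-soled → 16-3-2; sports → 16-3-2-1. Scheduled 20%. anti-dumping (Javaros, 16-3-2): +25%; total 20% + 25% = 45%. → 45%.
Line C: rubber-upper → 16-1; leather-soled → 16-1-2; ankle boots → 16-1-2-1. Scheduled 30%. quota on 16-1-2 open → in-quota 15%; Arlenia agreement on 16-1-2-2: 16-1-2-1 not covered. → 15%.
Line D: leather-upper → 16-2; rubber-soled → 16-2-2; ankle boots → 16-2-2-3. Scheduled 8%. Arlenia agreement on 16-1-2-2: 16-2-2-3 not covered. → 8%.
Sum: 20% + 45% + 15% + 8% = 88%.

88%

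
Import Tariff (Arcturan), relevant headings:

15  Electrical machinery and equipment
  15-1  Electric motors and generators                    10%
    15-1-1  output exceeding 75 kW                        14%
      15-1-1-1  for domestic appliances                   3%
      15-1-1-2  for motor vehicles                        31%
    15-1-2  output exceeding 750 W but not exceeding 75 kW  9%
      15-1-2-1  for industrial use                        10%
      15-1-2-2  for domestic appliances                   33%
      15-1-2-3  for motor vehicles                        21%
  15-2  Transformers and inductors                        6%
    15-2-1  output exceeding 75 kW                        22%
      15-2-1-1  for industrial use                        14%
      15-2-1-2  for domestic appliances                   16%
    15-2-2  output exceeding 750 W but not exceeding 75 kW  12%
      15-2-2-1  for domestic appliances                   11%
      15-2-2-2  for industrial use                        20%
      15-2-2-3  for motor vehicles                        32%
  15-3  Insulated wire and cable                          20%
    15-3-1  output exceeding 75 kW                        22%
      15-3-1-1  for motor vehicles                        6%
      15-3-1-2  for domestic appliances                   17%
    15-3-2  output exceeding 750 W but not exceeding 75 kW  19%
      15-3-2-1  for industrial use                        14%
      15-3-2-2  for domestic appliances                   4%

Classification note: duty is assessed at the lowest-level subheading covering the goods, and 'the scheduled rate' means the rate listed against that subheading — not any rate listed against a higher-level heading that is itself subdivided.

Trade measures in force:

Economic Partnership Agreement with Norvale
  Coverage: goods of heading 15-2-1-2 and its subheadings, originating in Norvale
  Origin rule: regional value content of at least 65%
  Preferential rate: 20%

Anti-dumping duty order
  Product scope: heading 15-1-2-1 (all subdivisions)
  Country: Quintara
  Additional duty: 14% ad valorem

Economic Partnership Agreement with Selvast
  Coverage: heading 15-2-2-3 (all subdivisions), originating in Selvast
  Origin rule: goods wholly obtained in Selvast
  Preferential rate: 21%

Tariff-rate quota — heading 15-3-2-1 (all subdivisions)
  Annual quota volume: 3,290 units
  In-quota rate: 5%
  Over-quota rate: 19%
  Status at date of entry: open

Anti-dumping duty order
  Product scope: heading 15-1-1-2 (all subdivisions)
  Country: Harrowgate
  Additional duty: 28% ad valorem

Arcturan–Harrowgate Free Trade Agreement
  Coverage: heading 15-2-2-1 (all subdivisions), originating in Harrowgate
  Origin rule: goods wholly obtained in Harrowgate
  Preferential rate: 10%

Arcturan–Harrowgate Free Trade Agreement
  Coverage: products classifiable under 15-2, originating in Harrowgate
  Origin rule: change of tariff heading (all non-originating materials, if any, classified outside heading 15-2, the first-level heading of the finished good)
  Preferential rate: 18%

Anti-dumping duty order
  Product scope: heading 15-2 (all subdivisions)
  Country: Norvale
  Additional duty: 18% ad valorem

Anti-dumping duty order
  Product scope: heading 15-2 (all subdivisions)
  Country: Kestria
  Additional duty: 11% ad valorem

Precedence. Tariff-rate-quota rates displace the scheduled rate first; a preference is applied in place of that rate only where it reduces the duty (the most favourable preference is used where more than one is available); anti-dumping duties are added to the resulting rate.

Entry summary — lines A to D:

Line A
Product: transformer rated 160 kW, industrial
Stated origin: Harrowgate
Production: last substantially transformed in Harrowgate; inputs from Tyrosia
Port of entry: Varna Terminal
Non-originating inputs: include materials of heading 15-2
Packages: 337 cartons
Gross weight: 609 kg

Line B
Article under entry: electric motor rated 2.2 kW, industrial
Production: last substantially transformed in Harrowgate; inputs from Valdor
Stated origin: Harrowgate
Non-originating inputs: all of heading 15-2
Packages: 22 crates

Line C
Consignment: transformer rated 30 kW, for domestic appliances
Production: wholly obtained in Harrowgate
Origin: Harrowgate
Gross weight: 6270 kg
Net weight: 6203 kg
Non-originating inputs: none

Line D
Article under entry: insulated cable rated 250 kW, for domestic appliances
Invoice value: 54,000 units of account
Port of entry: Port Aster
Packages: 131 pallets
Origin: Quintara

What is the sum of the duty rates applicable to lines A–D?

Line A: transformer → 15-2; rated 160 kW → 15-2-1; industrial → 15-2-1-1. Scheduled 14%. Harrowgate agreement on 15-2-2-1: 15-2-1-1 not covered; Harrowgate agreement on 15-2: CTH not met. → 14%.
Line B: electric motor → 15-1; rated 2.2 kW → 15-1-2; industrial → 15-1-2-1. Scheduled 10%. Harrowgate agreement on 15-2-2-1: 15-1-2-1 not covered; Harrowgate agreement on 15-2: 15-1-2-1 not covered. → 10%.
Line C: transformer → 15-2; rated 30 kW → 15-2-2; for domestic appliances → 15-2-2-1. Scheduled 11%. Harrowgate agreement on 15-2-2-1: wholly obtained → 10% available; Harrowgate agreement on 15-2: CTH met → 18% available; preferential 10%. → 10%.
Line D: insulated cable → 15-3; rated 250 kW → 15-3-1; for domestic appliances → 15-3-1-2. Scheduled 17%. No special measure applies. → 17%.
Sum: 14% + 10% + 10% + 17% = 51%.

51%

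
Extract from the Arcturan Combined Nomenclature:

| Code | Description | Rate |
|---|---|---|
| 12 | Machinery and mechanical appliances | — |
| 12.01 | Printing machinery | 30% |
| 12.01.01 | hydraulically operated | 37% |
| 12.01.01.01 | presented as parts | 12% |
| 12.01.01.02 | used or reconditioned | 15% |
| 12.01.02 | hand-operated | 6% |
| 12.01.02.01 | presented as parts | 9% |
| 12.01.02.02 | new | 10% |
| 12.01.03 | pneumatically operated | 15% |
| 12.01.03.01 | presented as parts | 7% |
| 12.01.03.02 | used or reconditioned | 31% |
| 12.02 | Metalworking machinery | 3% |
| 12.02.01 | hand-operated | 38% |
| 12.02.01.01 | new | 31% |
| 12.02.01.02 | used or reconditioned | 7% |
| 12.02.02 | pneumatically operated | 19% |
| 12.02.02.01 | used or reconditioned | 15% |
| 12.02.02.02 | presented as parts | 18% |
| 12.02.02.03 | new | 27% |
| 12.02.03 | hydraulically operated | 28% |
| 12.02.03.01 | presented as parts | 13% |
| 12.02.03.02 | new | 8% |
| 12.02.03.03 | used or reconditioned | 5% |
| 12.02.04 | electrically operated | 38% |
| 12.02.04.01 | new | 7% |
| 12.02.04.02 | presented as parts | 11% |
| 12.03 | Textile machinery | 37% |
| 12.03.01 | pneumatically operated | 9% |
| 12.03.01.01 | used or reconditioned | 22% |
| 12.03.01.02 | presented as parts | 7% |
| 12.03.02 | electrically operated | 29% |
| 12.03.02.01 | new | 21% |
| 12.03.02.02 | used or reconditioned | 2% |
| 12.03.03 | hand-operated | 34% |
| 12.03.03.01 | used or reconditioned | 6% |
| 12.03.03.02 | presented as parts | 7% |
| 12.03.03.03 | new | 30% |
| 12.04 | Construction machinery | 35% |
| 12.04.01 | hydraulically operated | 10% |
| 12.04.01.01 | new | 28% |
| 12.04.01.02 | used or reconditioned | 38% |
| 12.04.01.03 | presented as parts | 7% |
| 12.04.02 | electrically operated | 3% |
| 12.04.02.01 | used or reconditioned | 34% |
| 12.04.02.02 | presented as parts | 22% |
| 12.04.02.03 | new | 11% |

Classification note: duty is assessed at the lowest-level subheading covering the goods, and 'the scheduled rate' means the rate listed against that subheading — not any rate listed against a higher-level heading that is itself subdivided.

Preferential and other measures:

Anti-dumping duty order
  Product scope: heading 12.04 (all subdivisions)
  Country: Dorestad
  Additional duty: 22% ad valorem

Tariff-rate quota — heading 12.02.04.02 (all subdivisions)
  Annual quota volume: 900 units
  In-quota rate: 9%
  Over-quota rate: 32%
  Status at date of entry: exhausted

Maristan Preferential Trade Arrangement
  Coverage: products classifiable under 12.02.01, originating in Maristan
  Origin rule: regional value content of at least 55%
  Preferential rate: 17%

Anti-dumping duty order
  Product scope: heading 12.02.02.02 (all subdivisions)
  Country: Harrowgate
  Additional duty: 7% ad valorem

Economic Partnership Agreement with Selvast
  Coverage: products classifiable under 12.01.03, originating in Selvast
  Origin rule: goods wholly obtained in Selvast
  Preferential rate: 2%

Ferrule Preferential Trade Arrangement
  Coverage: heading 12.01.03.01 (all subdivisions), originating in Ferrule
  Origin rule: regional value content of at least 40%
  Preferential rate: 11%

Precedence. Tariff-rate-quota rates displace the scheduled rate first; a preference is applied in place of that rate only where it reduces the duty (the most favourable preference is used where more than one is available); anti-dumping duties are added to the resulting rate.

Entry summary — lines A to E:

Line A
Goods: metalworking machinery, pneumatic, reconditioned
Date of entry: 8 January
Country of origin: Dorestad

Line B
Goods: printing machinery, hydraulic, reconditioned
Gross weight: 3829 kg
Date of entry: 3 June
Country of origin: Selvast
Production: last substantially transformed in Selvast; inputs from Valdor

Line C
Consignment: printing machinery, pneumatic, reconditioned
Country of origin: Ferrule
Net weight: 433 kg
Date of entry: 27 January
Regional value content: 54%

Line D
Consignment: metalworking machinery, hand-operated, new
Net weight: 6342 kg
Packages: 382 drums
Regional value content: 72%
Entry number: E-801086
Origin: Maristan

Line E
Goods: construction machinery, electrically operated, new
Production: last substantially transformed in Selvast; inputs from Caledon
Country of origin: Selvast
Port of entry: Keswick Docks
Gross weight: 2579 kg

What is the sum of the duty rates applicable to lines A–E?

Line A: metalworking → 12.02; pneumatic → 12.02.02; reconditioned → 12.02.02.01. Scheduled 15%. No special measure applies. → 15%.
Line B: printing → 12.01; hydraulic → 12.01.01; reconditioned → 12.01.01.02. Scheduled 15%. Selvast agreement on 12.01.03: 12.01.01.02 not covered. → 15%.
Line C: printing → 12.01; pneumatic → 12.01.03; reconditioned → 12.01.03.02. Scheduled 31%. Ferrule agreement on 12.01.03.01: 12.01.03.02 not covered. → 31%.
Line D: metalworking → 12.02; hand-operated → 12.02.01; new → 12.02.01.01. Scheduled 31%. Maristan agreement on 12.02.01: RVC ≥ 55% → 17% available; preferential 17%. → 17%.
Line E: construction → 12.04; electrically operated → 12.04.02; new → 12.04.02.03. Scheduled 11%. Selvast agreement on 12.01.03: 12.04.02.03 not covered. → 11%.
Sum: 15% + 15% + 31% + 17% + 11% = 89%.

89%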